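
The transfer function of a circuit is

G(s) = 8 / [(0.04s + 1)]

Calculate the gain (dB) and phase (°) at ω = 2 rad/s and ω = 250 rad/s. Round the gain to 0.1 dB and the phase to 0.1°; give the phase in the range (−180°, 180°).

At ω = 2 rad/s:
pole (1 + j2·0.04) = 1 + j0.08 → |·| ≈ 1.0032, ∠ ≈ 4.57°
|G| = 8 · 1 / (1.0032) ≈ 7.9745
Gain = 20 log₁₀(7.9745) ≈ 18.03 dB
∠G = (0°) − (4.57°) = -4.57°

At ω = 250 rad/s:
pole (1 + j250·0.04) = 1 + j10 → |·| ≈ 10.05, ∠ ≈ 84.29°
|G| = 8 · 1 / (10.05) ≈ 0.79602
Gain = 20 log₁₀(0.79602) ≈ -1.98 dB
∠G = (0°) − (84.29°) = -84.29°

ω = 2: 18.0 dB, -4.6°; ω = 250: -2.0 dB, -84.3°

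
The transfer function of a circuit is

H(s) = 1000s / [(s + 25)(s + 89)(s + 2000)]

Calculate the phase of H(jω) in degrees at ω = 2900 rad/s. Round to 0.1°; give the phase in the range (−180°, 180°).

-143.2°

At s = jω = j2900:
zero at origin: s = j2900 → |·| = 2900, ∠ = 90.00°
pole (s+25): 25 + j2900 → |·| = √(25²+2900²) = √8410625 ≈ 2900.1, ∠ = arctan(2900/25) ≈ 89.51°
pole (s+89): 89 + j2900 → |·| = √(89²+2900²) = √8417921 ≈ 2901.4, ∠ = arctan(2900/89) ≈ 88.24°
pole (s+2000): 2000 + j2900 → |·| = √(2000²+2900²) = √12410000 ≈ 3522.8, ∠ = arctan(2900/2000) ≈ 55.41°
∠H = 90.00° − 233.16° = -143.16°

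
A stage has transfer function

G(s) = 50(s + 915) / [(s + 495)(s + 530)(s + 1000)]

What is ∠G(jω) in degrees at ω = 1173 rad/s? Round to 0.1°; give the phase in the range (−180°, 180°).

-130.3°

At s = jω = j1173:
zero (s+915): 915 + j1173 → |·| = √(915²+1173²) = √2213154 ≈ 1487.7, ∠ = arctan(1173/915) ≈ 52.04°
pole (s+495): 495 + j1173 → |·| = √(495²+1173²) = √1620954 ≈ 1273.2, ∠ = arctan(1173/495) ≈ 67.12°
pole (s+530): 530 + j1173 → |·| = √(530²+1173²) = √1656829 ≈ 1287.2, ∠ = arctan(1173/530) ≈ 65.68°
pole (s+1000): 1000 + j1173 → |·| = √(1000²+1173²) = √2375929 ≈ 1541.4, ∠ = arctan(1173/1000) ≈ 49.55°
∠G = 52.04° − 182.35° = -130.31°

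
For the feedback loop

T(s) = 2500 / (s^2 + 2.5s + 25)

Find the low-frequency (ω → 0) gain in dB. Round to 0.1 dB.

40.0 dB

T(0) = 2500 / 25 = 100
20 log₁₀(100) ≈ 40.00 dB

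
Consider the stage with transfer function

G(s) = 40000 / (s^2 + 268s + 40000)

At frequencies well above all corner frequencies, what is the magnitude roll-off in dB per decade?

-40 dB/decade

Each pole contributes −20 dB/decade at high frequency; each zero contributes +20 dB/decade.
Net: 0 zero(s) − 2 pole(s) → -40 dB/decade.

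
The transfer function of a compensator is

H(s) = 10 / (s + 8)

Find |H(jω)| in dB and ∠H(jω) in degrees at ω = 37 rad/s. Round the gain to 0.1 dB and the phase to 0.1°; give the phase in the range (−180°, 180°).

At s = jω = j37:
pole (s+8): 8 + j37 → |·| = √(8²+37²) = √1433 ≈ 37.855, ∠ = arctan(37/8) ≈ 77.80°
|H| = 10 / 37.855 ≈ 0.26417
Gain = 20 log₁₀(0.26417) ≈ -11.56 dB
∠H = 0.00° − 77.80° = -77.80°

-11.6 dB, -77.8°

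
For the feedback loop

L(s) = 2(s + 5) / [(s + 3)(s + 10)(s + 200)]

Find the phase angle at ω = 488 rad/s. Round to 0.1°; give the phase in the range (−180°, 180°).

At s = jω = j488:
zero (s+5): 5 + j488 → |·| = √(5²+488²) = √238169 ≈ 488.03, ∠ = arctan(488/5) ≈ 89.41°
pole (s+3): 3 + j488 → |·| = √(3²+488²) = √238153 ≈ 488.01, ∠ = arctan(488/3) ≈ 89.65°
pole (s+10): 10 + j488 → |·| = √(10²+488²) = √238244 ≈ 488.1, ∠ = arctan(488/10) ≈ 88.83°
pole (s+200): 200 + j488 → |·| = √(200²+488²) = √278144 ≈ 527.39, ∠ = arctan(488/200) ≈ 67.71°
∠L = 89.41° − 246.19° = -156.78°

-156.8°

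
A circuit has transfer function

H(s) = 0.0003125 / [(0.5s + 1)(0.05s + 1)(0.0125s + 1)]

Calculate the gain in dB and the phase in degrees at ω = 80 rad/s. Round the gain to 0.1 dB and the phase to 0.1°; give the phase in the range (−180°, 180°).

-117.5 dB, 150.5°

At ω = 80 rad/s:
pole (1 + j80·0.5) = 1 + j40 → |·| ≈ 40.012, ∠ ≈ 88.57°
pole (1 + j80·0.05) = 1 + j4 → |·| ≈ 4.1231, ∠ ≈ 75.96°
pole (1 + j80·0.0125) = 1 + j1 → |·| ≈ 1.4142, ∠ ≈ 45.00°
|H| = 0.0003125 · 1 / (40.012 · 4.1231 · 1.4142) ≈ 1.3394e-06
Gain = 20 log₁₀(1.3394e-06) ≈ -117.46 dB
∠H = (0°) − (88.57° + 75.96° + 45.00°) = -209.53° ≡ 150.47° (principal value)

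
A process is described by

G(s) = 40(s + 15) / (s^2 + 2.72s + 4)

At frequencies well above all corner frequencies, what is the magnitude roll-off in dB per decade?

-20 dB/decade

Each pole contributes −20 dB/decade at high frequency; each zero contributes +20 dB/decade.
Net: 1 zero(s) − 2 pole(s) → -20 dB/decade.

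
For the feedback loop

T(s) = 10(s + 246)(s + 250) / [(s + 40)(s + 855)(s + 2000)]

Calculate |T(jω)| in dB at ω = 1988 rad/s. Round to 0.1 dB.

At s = jω = j1988:
zero (s+246): 246 + j1988 → |·| = √(246²+1988²) = √4012660 ≈ 2003.2, ∠ = arctan(1988/246) ≈ 82.95°
zero (s+250): 250 + j1988 → |·| = √(250²+1988²) = √4014644 ≈ 2003.7, ∠ = arctan(1988/250) ≈ 82.83°
pole (s+40): 40 + j1988 → |·| = √(40²+1988²) = √3953744 ≈ 1988.4, ∠ = arctan(1988/40) ≈ 88.85°
pole (s+855): 855 + j1988 → |·| = √(855²+1988²) = √4683169 ≈ 2164.1, ∠ = arctan(1988/855) ≈ 66.73°
pole (s+2000): 2000 + j1988 → |·| = √(2000²+1988²) = √7952144 ≈ 2820, ∠ = arctan(1988/2000) ≈ 44.83°
|T| = 10 · 4.0138e+06 / 1.2135e+10 ≈ 0.0033076
Gain = 20 log₁₀(0.0033076) ≈ -49.61 dB

-49.6 dB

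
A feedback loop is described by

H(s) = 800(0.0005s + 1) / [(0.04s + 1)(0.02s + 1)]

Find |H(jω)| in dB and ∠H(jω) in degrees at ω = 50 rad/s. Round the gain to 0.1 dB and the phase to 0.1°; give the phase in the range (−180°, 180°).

48.1 dB, -107.0°

At ω = 50 rad/s:
zero (1 + j50·0.0005) = 1 + j0.025 → |·| ≈ 1.0003, ∠ ≈ 1.43°
pole (1 + j50·0.04) = 1 + j2 → |·| ≈ 2.2361, ∠ ≈ 63.43°
pole (1 + j50·0.02) = 1 + j1 → |·| ≈ 1.4142, ∠ ≈ 45.00°
|H| = 800 · 1.0003 / (2.2361 · 1.4142) ≈ 253.06
Gain = 20 log₁₀(253.06) ≈ 48.06 dB
∠H = (1.43°) − (63.43° + 45.00°) = -107.00°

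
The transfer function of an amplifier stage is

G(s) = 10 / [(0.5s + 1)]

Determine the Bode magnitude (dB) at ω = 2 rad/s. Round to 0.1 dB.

At ω = 2 rad/s:
pole (1 + j2·0.5) = 1 + j1 → |·| ≈ 1.4142, ∠ ≈ 45.00°
|G| = 10 · 1 / (1.4142) ≈ 7.0711
Gain = 20 log₁₀(7.0711) ≈ 16.99 dB

17.0 dB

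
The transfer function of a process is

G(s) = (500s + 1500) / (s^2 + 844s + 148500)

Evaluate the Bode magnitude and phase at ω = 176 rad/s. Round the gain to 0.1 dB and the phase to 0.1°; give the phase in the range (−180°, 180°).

-6.7 dB, 37.4°

Substitute s = j176:
Numerator: 500(j176) + 1500 = 1500 + j88000
Denominator: (j176)^2 + 844(j176) + 148500 = 117524 + j148544
|N| = √(1500² + 88000²) ≈ 88013, ∠N ≈ 89.02°
|D| = √(117524² + 148544²) ≈ 1.8941e+05, ∠D ≈ 51.65°
|G| = 88013 / 1.8941e+05 ≈ 0.46467
Gain = 20 log₁₀(0.46467) ≈ -6.66 dB
∠G = 89.02° − 51.65° = 37.37°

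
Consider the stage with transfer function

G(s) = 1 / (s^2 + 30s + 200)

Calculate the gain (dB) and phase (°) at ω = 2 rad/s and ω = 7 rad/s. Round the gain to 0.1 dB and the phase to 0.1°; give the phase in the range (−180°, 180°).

Substitute s = j2:
Numerator: 1 = 1 + j0
Denominator: (j2)^2 + 30(j2) + 200 = 196 + j60
|N| = √(1² + 0²) ≈ 1, ∠N ≈ 0.00°
|D| = √(196² + 60²) ≈ 204.98, ∠D ≈ 17.02°
|G| = 1 / 204.98 ≈ 0.0048785
Gain = 20 log₁₀(0.0048785) ≈ -46.23 dB
∠G = 0.00° − 17.02° = -17.02°

Substitute s = j7:
Numerator: 1 = 1 + j0
Denominator: (j7)^2 + 30(j7) + 200 = 151 + j210
|N| = √(1² + 0²) ≈ 1, ∠N ≈ 0.00°
|D| = √(151² + 210²) ≈ 258.65, ∠D ≈ 54.28°
|G| = 1 / 258.65 ≈ 0.0038662
Gain = 20 log₁₀(0.0038662) ≈ -48.25 dB
∠G = 0.00° − 54.28° = -54.28°

ω = 2: -46.2 dB, -17.0°; ω = 7: -48.3 dB, -54.3°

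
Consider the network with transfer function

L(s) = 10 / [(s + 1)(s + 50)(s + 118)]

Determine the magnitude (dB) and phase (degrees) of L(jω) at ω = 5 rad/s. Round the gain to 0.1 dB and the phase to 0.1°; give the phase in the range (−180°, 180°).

-69.6 dB, -86.8°

At s = jω = j5:
pole (s+1): 1 + j5 → |·| = √(1²+5²) = √26 ≈ 5.099, ∠ = arctan(5/1) ≈ 78.69°
pole (s+50): 50 + j5 → |·| = √(50²+5²) = √2525 ≈ 50.249, ∠ = arctan(5/50) ≈ 5.71°
pole (s+118): 118 + j5 → |·| = √(118²+5²) = √13949 ≈ 118.11, ∠ = arctan(5/118) ≈ 2.43°
|L| = 10 / 30262 ≈ 0.00033045
Gain = 20 log₁₀(0.00033045) ≈ -69.62 dB
∠L = 0.00° − 86.83° = -86.83°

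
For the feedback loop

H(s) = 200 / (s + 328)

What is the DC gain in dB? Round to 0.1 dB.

H(0) = 200 / 328 ≈ 0.60976
20 log₁₀(0.60976) ≈ -4.30 dB

-4.3 dB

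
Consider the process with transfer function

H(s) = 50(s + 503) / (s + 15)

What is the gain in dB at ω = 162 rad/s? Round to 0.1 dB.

44.2 dB

At s = jω = j162:
zero (s+503): 503 + j162 → |·| = √(503²+162²) = √279253 ≈ 528.44, ∠ = arctan(162/503) ≈ 17.85°
pole (s+15): 15 + j162 → |·| = √(15²+162²) = √26469 ≈ 162.69, ∠ = arctan(162/15) ≈ 84.71°
|H| = 50 · 528.44 / 162.69 ≈ 162.41
Gain = 20 log₁₀(162.41) ≈ 44.21 dB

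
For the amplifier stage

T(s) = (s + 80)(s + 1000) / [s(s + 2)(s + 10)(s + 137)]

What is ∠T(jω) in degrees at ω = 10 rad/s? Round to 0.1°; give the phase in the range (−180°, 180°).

149.8°

At s = jω = j10:
zero (s+80): 80 + j10 → |·| = √(80²+10²) = √6500 ≈ 80.623, ∠ = arctan(10/80) ≈ 7.13°
zero (s+1000): 1000 + j10 → |·| = √(1000²+10²) = √1000100 ≈ 1000, ∠ = arctan(10/1000) ≈ 0.57°
pole (s+2): 2 + j10 → |·| = √(2²+10²) = √104 ≈ 10.198, ∠ = arctan(10/2) ≈ 78.69°
pole (s+10): 10 + j10 → |·| = √(10²+10²) = √200 ≈ 14.142, ∠ = arctan(10/10) ≈ 45.00°
pole (s+137): 137 + j10 → |·| = √(137²+10²) = √18869 ≈ 137.36, ∠ = arctan(10/137) ≈ 4.17°
pole at origin: |s| = 10, ∠ = 90.00° (in denominator)
∠T = 7.70° − 217.86° = -210.16° ≡ 149.84° (principal value)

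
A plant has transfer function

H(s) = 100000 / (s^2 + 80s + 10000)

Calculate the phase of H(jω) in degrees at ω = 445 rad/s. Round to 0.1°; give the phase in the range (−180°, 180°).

-169.3°

At s = jω = j445:
quadratic: (j445)² + 80·j445 + 10000 = -188025 + j35600 → |·| ≈ 1.9137e+05, ∠ ≈ 169.28°
∠H = 0.00° − 169.28° = -169.28°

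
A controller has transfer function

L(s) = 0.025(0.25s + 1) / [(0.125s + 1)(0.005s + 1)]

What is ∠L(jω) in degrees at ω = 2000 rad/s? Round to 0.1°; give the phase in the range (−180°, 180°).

-84.2°

At ω = 2000 rad/s:
zero (1 + j2000·0.25) = 1 + j500 → |·| ≈ 500, ∠ ≈ 89.89°
pole (1 + j2000·0.125) = 1 + j250 → |·| ≈ 250, ∠ ≈ 89.77°
pole (1 + j2000·0.005) = 1 + j10 → |·| ≈ 10.05, ∠ ≈ 84.29°
∠L = (89.89°) − (89.77° + 84.29°) = -84.17°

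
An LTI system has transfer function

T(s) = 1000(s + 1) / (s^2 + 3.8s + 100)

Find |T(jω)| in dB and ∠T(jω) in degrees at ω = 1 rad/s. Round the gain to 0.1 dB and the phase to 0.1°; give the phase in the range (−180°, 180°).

At s = jω = j1:
zero (s+1): 1 + j1 → |·| = √(1²+1²) = √2 ≈ 1.4142, ∠ = arctan(1/1) ≈ 45.00°
quadratic: (j1)² + 3.8·j1 + 100 = 99 + j3.8 → |·| ≈ 99.073, ∠ ≈ 2.20°
|T| = 1000 · 1.4142 / 99.073 ≈ 14.274
Gain = 20 log₁₀(14.274) ≈ 23.09 dB
∠T = 45.00° − 2.20° = 42.80°

23.1 dB, 42.8°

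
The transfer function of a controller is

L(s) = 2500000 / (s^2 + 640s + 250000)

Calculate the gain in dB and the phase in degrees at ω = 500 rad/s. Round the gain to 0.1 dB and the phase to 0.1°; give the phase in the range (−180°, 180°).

At s = jω = j500:
quadratic: (j500)² + 640·j500 + 250000 = 0 + j320000 → |·| ≈ 3.2e+05, ∠ ≈ 90.00°
|L| = 2500000 / 3.2e+05 ≈ 7.8125
Gain = 20 log₁₀(7.8125) ≈ 17.86 dB
∠L = 0.00° − 90.00° = -90.00°

17.9 dB, -90.0°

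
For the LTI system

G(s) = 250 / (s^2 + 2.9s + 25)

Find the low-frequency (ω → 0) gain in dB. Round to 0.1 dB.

G(0) = 250 / 25 = 10
20 log₁₀(10) ≈ 20.00 dB

20.0 dB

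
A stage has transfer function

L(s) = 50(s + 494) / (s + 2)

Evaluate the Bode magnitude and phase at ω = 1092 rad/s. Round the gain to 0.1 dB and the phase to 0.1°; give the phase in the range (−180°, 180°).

At s = jω = j1092:
zero (s+494): 494 + j1092 → |·| = √(494²+1092²) = √1436500 ≈ 1198.5, ∠ = arctan(1092/494) ≈ 65.66°
pole (s+2): 2 + j1092 → |·| = √(2²+1092²) = √1192468 ≈ 1092, ∠ = arctan(1092/2) ≈ 89.90°
|L| = 50 · 1198.5 / 1092 ≈ 54.876
Gain = 20 log₁₀(54.876) ≈ 34.79 dB
∠L = 65.66° − 89.90° = -24.24°

34.8 dB, -24.2°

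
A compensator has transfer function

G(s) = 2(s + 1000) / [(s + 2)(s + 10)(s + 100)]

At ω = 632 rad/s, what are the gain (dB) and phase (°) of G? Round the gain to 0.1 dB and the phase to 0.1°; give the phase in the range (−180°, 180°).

At s = jω = j632:
zero (s+1000): 1000 + j632 → |·| = √(1000²+632²) = √1399424 ≈ 1183, ∠ = arctan(632/1000) ≈ 32.29°
pole (s+2): 2 + j632 → |·| = √(2²+632²) = √399428 ≈ 632, ∠ = arctan(632/2) ≈ 89.82°
pole (s+10): 10 + j632 → |·| = √(10²+632²) = √399524 ≈ 632.08, ∠ = arctan(632/10) ≈ 89.09°
pole (s+100): 100 + j632 → |·| = √(100²+632²) = √409424 ≈ 639.86, ∠ = arctan(632/100) ≈ 81.01°
|G| = 2 · 1183 / 2.5561e+08 ≈ 9.2563e-06
Gain = 20 log₁₀(9.2563e-06) ≈ -100.67 dB
∠G = 32.29° − 259.92° = -227.63° ≡ 132.37° (principal value)

-100.7 dB, 132.4°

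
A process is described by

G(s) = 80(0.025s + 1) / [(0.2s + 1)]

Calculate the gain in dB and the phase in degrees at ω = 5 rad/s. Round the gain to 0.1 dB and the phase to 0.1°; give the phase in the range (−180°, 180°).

35.1 dB, -37.9°

At ω = 5 rad/s:
zero (1 + j5·0.025) = 1 + j0.125 → |·| ≈ 1.0078, ∠ ≈ 7.13°
pole (1 + j5·0.2) = 1 + j1 → |·| ≈ 1.4142, ∠ ≈ 45.00°
|G| = 80 · 1.0078 / (1.4142) ≈ 57.01
Gain = 20 log₁₀(57.01) ≈ 35.12 dB
∠G = (7.13°) − (45.00°) = -37.87°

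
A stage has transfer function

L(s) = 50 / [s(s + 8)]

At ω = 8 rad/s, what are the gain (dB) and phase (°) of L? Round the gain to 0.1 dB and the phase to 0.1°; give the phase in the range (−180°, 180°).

At s = jω = j8:
pole (s+8): 8 + j8 → |·| = √(8²+8²) = √128 ≈ 11.314, ∠ = arctan(8/8) ≈ 45.00°
pole at origin: |s| = 8, ∠ = 90.00° (in denominator)
|L| = 50 / 90.512 ≈ 0.55241
Gain = 20 log₁₀(0.55241) ≈ -5.15 dB
∠L = 0.00° − 135.00° = -135.00°

-5.2 dB, -135.0°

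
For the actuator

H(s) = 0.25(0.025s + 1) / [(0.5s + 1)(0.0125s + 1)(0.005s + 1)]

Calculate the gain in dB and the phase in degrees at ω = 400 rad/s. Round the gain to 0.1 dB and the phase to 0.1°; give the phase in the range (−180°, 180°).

-59.2 dB, -147.5°

At ω = 400 rad/s:
zero (1 + j400·0.025) = 1 + j10 → |·| ≈ 10.05, ∠ ≈ 84.29°
pole (1 + j400·0.5) = 1 + j200 → |·| ≈ 200, ∠ ≈ 89.71°
pole (1 + j400·0.0125) = 1 + j5 → |·| ≈ 5.099, ∠ ≈ 78.69°
pole (1 + j400·0.005) = 1 + j2 → |·| ≈ 2.2361, ∠ ≈ 63.43°
|H| = 0.25 · 10.05 / (200 · 5.099 · 2.2361) ≈ 0.0011018
Gain = 20 log₁₀(0.0011018) ≈ -59.16 dB
∠H = (84.29°) − (89.71° + 78.69° + 63.43°) = -147.54°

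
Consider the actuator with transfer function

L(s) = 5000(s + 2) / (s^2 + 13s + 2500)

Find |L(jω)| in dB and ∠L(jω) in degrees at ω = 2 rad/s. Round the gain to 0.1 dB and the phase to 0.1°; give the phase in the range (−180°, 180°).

At s = jω = j2:
zero (s+2): 2 + j2 → |·| = √(2²+2²) = √8 ≈ 2.8284, ∠ = arctan(2/2) ≈ 45.00°
quadratic: (j2)² + 13·j2 + 2500 = 2496 + j26 → |·| ≈ 2496.1, ∠ ≈ 0.60°
|L| = 5000 · 2.8284 / 2496.1 ≈ 5.6656
Gain = 20 log₁₀(5.6656) ≈ 15.06 dB
∠L = 45.00° − 0.60° = 44.40°

15.1 dB, 44.4°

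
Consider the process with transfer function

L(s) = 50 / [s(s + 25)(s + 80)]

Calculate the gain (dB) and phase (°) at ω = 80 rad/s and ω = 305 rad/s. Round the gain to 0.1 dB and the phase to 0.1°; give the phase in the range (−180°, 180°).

At s = jω = j80:
pole (s+25): 25 + j80 → |·| = √(25²+80²) = √7025 ≈ 83.815, ∠ = arctan(80/25) ≈ 72.65°
pole (s+80): 80 + j80 → |·| = √(80²+80²) = √12800 ≈ 113.14, ∠ = arctan(80/80) ≈ 45.00°
pole at origin: |s| = 80, ∠ = 90.00° (in denominator)
|L| = 50 / 7.5863e+05 ≈ 6.5908e-05
Gain = 20 log₁₀(6.5908e-05) ≈ -83.62 dB
∠L = 0.00° − 207.65° = -207.65° ≡ 152.35° (principal value)

At s = jω = j305:
pole (s+25): 25 + j305 → |·| = √(25²+305²) = √93650 ≈ 306.02, ∠ = arctan(305/25) ≈ 85.31°
pole (s+80): 80 + j305 → |·| = √(80²+305²) = √99425 ≈ 315.32, ∠ = arctan(305/80) ≈ 75.30°
pole at origin: |s| = 305, ∠ = 90.00° (in denominator)
|L| = 50 / 2.9431e+07 ≈ 1.6989e-06
Gain = 20 log₁₀(1.6989e-06) ≈ -115.40 dB
∠L = 0.00° − 250.61° = -250.61° ≡ 109.39° (principal value)

ω = 80: -83.6 dB, 152.4°; ω = 305: -115.4 dB, 109.4°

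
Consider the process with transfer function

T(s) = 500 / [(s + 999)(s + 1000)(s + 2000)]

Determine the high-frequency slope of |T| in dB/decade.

Each pole contributes −20 dB/decade at high frequency; each zero contributes +20 dB/decade.
Net: 0 zero(s) − 3 pole(s) → -60 dB/decade.

-60 dB/decade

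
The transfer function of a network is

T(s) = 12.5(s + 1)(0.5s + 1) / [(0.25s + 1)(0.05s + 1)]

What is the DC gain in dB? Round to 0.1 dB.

T(0) = 12.5 · 1 / 1 = 12.5
20 log₁₀(12.5) ≈ 21.94 dB

21.9 dB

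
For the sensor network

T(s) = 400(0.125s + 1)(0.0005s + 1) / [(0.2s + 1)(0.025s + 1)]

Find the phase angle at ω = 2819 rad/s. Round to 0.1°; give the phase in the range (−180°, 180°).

-34.6°

At ω = 2819 rad/s:
zero (1 + j2819·0.125) = 1 + j352.375 → |·| ≈ 352.38, ∠ ≈ 89.84°
zero (1 + j2819·0.0005) = 1 + j1.4095 → |·| ≈ 1.7282, ∠ ≈ 54.65°
pole (1 + j2819·0.2) = 1 + j563.8 → |·| ≈ 563.8, ∠ ≈ 89.90°
pole (1 + j2819·0.025) = 1 + j70.475 → |·| ≈ 70.482, ∠ ≈ 89.19°
∠T = (89.84° + 54.65°) − (89.90° + 89.19°) = -34.60°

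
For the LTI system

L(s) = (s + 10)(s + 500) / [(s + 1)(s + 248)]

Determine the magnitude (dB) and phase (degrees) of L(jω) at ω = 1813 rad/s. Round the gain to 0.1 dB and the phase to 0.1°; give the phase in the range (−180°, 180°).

0.2 dB, -7.9°

At s = jω = j1813:
zero (s+10): 10 + j1813 → |·| = √(10²+1813²) = √3287069 ≈ 1813, ∠ = arctan(1813/10) ≈ 89.68°
zero (s+500): 500 + j1813 → |·| = √(500²+1813²) = √3536969 ≈ 1880.7, ∠ = arctan(1813/500) ≈ 74.58°
pole (s+1): 1 + j1813 → |·| = √(1²+1813²) = √3286970 ≈ 1813, ∠ = arctan(1813/1) ≈ 89.97°
pole (s+248): 248 + j1813 → |·| = √(248²+1813²) = √3348473 ≈ 1829.9, ∠ = arctan(1813/248) ≈ 82.21°
|L| = 1 · 3.4097e+06 / 3.3176e+06 ≈ 1.0278
Gain = 20 log₁₀(1.0278) ≈ 0.24 dB
∠L = 164.26° − 172.18° = -7.92°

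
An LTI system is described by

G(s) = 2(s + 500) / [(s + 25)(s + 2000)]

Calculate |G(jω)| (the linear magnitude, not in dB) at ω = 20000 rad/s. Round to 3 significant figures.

At s = jω = j20000:
zero (s+500): 500 + j20000 → |·| = √(500²+20000²) = √400250000 ≈ 20006, ∠ = arctan(20000/500) ≈ 88.57°
pole (s+25): 25 + j20000 → |·| = √(25²+20000²) = √400000625 ≈ 20000, ∠ = arctan(20000/25) ≈ 89.93°
pole (s+2000): 2000 + j20000 → |·| = √(2000²+20000²) = √404000000 ≈ 20100, ∠ = arctan(20000/2000) ≈ 84.29°
|G| = 2 · 20006 / 4.02e+08 ≈ 9.9532e-05

9.95e-05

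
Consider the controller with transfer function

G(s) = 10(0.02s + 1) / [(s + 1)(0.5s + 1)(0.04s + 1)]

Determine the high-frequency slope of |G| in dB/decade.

Each pole contributes −20 dB/decade at high frequency; each zero contributes +20 dB/decade.
Net: 1 zero(s) − 3 pole(s) → -40 dB/decade.

-40 dB/decade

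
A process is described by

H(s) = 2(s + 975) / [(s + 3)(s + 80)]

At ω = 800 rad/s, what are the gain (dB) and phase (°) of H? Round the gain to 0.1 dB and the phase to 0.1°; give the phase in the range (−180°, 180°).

-48.1 dB, -134.7°

At s = jω = j800:
zero (s+975): 975 + j800 → |·| = √(975²+800²) = √1590625 ≈ 1261.2, ∠ = arctan(800/975) ≈ 39.37°
pole (s+3): 3 + j800 → |·| = √(3²+800²) = √640009 ≈ 800.01, ∠ = arctan(800/3) ≈ 89.79°
pole (s+80): 80 + j800 → |·| = √(80²+800²) = √646400 ≈ 803.99, ∠ = arctan(800/80) ≈ 84.29°
|H| = 2 · 1261.2 / 6.432e+05 ≈ 0.0039216
Gain = 20 log₁₀(0.0039216) ≈ -48.13 dB
∠H = 39.37° − 174.08° = -134.71°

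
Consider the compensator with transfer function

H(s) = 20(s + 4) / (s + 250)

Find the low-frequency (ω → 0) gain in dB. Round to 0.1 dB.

-9.9 dB

H(0) = 20·4 / (250) = 0.32
20 log₁₀(0.32) ≈ -9.90 dB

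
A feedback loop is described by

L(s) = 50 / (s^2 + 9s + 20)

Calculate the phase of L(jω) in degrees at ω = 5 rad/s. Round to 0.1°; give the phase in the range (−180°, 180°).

-96.3°

Substitute s = j5:
Numerator: 50 = 50 + j0
Denominator: (j5)^2 + 9(j5) + 20 = -5 + j45
|N| = √(50² + 0²) ≈ 50, ∠N ≈ 0.00°
|D| = √(5² + 45²) ≈ 45.277, ∠D ≈ 96.34°
∠L = 0.00° − 96.34° = -96.34°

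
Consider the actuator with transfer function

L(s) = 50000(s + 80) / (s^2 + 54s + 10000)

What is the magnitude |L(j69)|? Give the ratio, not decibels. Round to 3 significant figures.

At s = jω = j69:
zero (s+80): 80 + j69 → |·| = √(80²+69²) = √11161 ≈ 105.65, ∠ = arctan(69/80) ≈ 40.78°
quadratic: (j69)² + 54·j69 + 10000 = 5239 + j3726 → |·| ≈ 6428.9, ∠ ≈ 35.42°
|L| = 50000 · 105.65 / 6428.9 ≈ 821.68

822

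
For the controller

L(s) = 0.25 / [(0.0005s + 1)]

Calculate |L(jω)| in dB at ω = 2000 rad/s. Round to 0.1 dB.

-15.1 dB

At ω = 2000 rad/s:
pole (1 + j2000·0.0005) = 1 + j1 → |·| ≈ 1.4142, ∠ ≈ 45.00°
|L| = 0.25 · 1 / (1.4142) ≈ 0.17678
Gain = 20 log₁₀(0.17678) ≈ -15.05 dB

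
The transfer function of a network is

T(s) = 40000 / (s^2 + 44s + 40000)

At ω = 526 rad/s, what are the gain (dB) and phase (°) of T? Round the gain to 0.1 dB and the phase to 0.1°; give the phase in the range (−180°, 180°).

-15.5 dB, -174.4°

At s = jω = j526:
quadratic: (j526)² + 44·j526 + 40000 = -236676 + j23144 → |·| ≈ 2.378e+05, ∠ ≈ 174.41°
|T| = 40000 / 2.378e+05 ≈ 0.16821
Gain = 20 log₁₀(0.16821) ≈ -15.48 dB
∠T = 0.00° − 174.41° = -174.41°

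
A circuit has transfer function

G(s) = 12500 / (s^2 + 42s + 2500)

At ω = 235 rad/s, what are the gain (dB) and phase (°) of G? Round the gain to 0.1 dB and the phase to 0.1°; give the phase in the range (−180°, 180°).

At s = jω = j235:
quadratic: (j235)² + 42·j235 + 2500 = -52725 + j9870 → |·| ≈ 53641, ∠ ≈ 169.40°
|G| = 12500 / 53641 ≈ 0.23303
Gain = 20 log₁₀(0.23303) ≈ -12.65 dB
∠G = 0.00° − 169.40° = -169.40°

-12.7 dB, -169.4°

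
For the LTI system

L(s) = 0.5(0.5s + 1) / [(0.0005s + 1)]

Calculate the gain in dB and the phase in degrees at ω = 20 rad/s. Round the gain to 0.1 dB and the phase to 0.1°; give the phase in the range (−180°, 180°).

At ω = 20 rad/s:
zero (1 + j20·0.5) = 1 + j10 → |·| ≈ 10.05, ∠ ≈ 84.29°
pole (1 + j20·0.0005) = 1 + j0.01 → |·| ≈ 1, ∠ ≈ 0.57°
|L| = 0.5 · 10.05 / (1) ≈ 5.025
Gain = 20 log₁₀(5.025) ≈ 14.02 dB
∠L = (84.29°) − (0.57°) = 83.72°

14.0 dB, 83.7°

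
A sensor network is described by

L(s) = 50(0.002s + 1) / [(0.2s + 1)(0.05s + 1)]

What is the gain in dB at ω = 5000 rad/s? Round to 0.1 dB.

-53.9 dB

At ω = 5000 rad/s:
zero (1 + j5000·0.002) = 1 + j10 → |·| ≈ 10.05, ∠ ≈ 84.29°
pole (1 + j5000·0.2) = 1 + j1000 → |·| ≈ 1000, ∠ ≈ 89.94°
pole (1 + j5000·0.05) = 1 + j250 → |·| ≈ 250, ∠ ≈ 89.77°
|L| = 50 · 10.05 / (1000 · 250) ≈ 0.00201
Gain = 20 log₁₀(0.00201) ≈ -53.94 dB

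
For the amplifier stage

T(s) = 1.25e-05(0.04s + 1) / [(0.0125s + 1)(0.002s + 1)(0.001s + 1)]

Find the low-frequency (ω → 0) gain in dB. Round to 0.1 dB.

T(0) = 1.25e-05 · 1 / 1 = 1.25e-05
20 log₁₀(1.25e-05) ≈ -98.06 dB

-98.1 dB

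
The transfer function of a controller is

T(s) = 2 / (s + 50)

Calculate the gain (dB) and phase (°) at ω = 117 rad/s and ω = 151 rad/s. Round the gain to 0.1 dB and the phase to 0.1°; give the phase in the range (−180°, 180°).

At s = jω = j117:
pole (s+50): 50 + j117 → |·| = √(50²+117²) = √16189 ≈ 127.24, ∠ = arctan(117/50) ≈ 66.86°
|T| = 2 / 127.24 ≈ 0.015718
Gain = 20 log₁₀(0.015718) ≈ -36.07 dB
∠T = 0.00° − 66.86° = -66.86°

At s = jω = j151:
pole (s+50): 50 + j151 → |·| = √(50²+151²) = √25301 ≈ 159.06, ∠ = arctan(151/50) ≈ 71.68°
|T| = 2 / 159.06 ≈ 0.012574
Gain = 20 log₁₀(0.012574) ≈ -38.01 dB
∠T = 0.00° − 71.68° = -71.68°

ω = 117: -36.1 dB, -66.9°; ω = 151: -38.0 dB, -71.7°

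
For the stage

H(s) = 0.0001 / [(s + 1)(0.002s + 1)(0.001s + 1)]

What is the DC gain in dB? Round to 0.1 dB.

-80.0 dB

H(0) = 0.0001 · 1 / 1 = 0.0001
20 log₁₀(0.0001) ≈ -80.00 dB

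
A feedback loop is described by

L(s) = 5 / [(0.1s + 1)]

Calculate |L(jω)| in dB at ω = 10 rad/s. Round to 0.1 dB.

11.0 dB

At ω = 10 rad/s:
pole (1 + j10·0.1) = 1 + j1 → |·| ≈ 1.4142, ∠ ≈ 45.00°
|L| = 5 · 1 / (1.4142) ≈ 3.5356
Gain = 20 log₁₀(3.5356) ≈ 10.97 dB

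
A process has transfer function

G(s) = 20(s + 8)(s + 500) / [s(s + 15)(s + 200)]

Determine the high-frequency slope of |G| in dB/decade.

-20 dB/decade

Each pole contributes −20 dB/decade at high frequency; each zero contributes +20 dB/decade.
Net: 2 zero(s) − 3 pole(s) → -20 dB/decade.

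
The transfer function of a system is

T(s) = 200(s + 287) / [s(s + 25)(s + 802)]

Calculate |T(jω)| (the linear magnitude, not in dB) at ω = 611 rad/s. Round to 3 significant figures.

At s = jω = j611:
zero (s+287): 287 + j611 → |·| = √(287²+611²) = √455690 ≈ 675.05, ∠ = arctan(611/287) ≈ 64.84°
pole (s+25): 25 + j611 → |·| = √(25²+611²) = √373946 ≈ 611.51, ∠ = arctan(611/25) ≈ 87.66°
pole (s+802): 802 + j611 → |·| = √(802²+611²) = √1016525 ≈ 1008.2, ∠ = arctan(611/802) ≈ 37.30°
pole at origin: |s| = 611, ∠ = 90.00° (in denominator)
|T| = 200 · 675.05 / 3.767e+08 ≈ 0.0003584

0.000358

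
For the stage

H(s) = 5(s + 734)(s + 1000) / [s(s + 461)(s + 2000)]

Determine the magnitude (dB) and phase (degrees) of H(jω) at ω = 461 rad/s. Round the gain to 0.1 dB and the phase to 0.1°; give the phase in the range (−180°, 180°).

At s = jω = j461:
zero (s+734): 734 + j461 → |·| = √(734²+461²) = √751277 ≈ 866.76, ∠ = arctan(461/734) ≈ 32.13°
zero (s+1000): 1000 + j461 → |·| = √(1000²+461²) = √1212521 ≈ 1101.1, ∠ = arctan(461/1000) ≈ 24.75°
pole (s+461): 461 + j461 → |·| = √(461²+461²) = √425042 ≈ 651.95, ∠ = arctan(461/461) ≈ 45.00°
pole (s+2000): 2000 + j461 → |·| = √(2000²+461²) = √4212521 ≈ 2052.4, ∠ = arctan(461/2000) ≈ 12.98°
pole at origin: |s| = 461, ∠ = 90.00° (in denominator)
|H| = 5 · 9.5439e+05 / 6.1685e+08 ≈ 0.007736
Gain = 20 log₁₀(0.007736) ≈ -42.23 dB
∠H = 56.88° − 147.98° = -91.10°

-42.2 dB, -91.1°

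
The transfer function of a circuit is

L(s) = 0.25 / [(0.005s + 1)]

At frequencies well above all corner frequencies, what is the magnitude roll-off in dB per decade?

Each pole contributes −20 dB/decade at high frequency; each zero contributes +20 dB/decade.
Net: 0 zero(s) − 1 pole(s) → -20 dB/decade.

-20 dB/decade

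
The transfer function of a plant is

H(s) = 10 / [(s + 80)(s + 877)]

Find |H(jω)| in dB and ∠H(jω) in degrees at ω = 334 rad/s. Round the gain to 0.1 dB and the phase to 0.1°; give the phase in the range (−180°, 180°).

At s = jω = j334:
pole (s+80): 80 + j334 → |·| = √(80²+334²) = √117956 ≈ 343.45, ∠ = arctan(334/80) ≈ 76.53°
pole (s+877): 877 + j334 → |·| = √(877²+334²) = √880685 ≈ 938.45, ∠ = arctan(334/877) ≈ 20.85°
|H| = 10 / 3.2231e+05 ≈ 3.1026e-05
Gain = 20 log₁₀(3.1026e-05) ≈ -90.17 dB
∠H = 0.00° − 97.38° = -97.38°

-90.2 dB, -97.4°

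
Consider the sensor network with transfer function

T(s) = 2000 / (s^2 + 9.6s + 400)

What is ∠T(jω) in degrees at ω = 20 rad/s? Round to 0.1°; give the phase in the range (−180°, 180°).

At s = jω = j20:
quadratic: (j20)² + 9.6·j20 + 400 = 0 + j192 → |·| ≈ 192, ∠ ≈ 90.00°
∠T = 0.00° − 90.00° = -90.00°

-90.0°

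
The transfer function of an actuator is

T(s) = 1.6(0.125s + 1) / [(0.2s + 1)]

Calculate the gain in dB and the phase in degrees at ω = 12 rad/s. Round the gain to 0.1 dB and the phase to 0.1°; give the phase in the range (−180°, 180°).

At ω = 12 rad/s:
zero (1 + j12·0.125) = 1 + j1.5 → |·| ≈ 1.8028, ∠ ≈ 56.31°
pole (1 + j12·0.2) = 1 + j2.4 → |·| ≈ 2.6, ∠ ≈ 67.38°
|T| = 1.6 · 1.8028 / (2.6) ≈ 1.1094
Gain = 20 log₁₀(1.1094) ≈ 0.90 dB
∠T = (56.31°) − (67.38°) = -11.07°

0.9 dB, -11.1°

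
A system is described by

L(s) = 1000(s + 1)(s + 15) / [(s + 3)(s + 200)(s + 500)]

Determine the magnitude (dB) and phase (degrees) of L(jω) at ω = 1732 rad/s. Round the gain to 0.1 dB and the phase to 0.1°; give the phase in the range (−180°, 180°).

At s = jω = j1732:
zero (s+1): 1 + j1732 → |·| = √(1²+1732²) = √2999825 ≈ 1732, ∠ = arctan(1732/1) ≈ 89.97°
zero (s+15): 15 + j1732 → |·| = √(15²+1732²) = √3000049 ≈ 1732.1, ∠ = arctan(1732/15) ≈ 89.50°
pole (s+3): 3 + j1732 → |·| = √(3²+1732²) = √2999833 ≈ 1732, ∠ = arctan(1732/3) ≈ 89.90°
pole (s+200): 200 + j1732 → |·| = √(200²+1732²) = √3039824 ≈ 1743.5, ∠ = arctan(1732/200) ≈ 83.41°
pole (s+500): 500 + j1732 → |·| = √(500²+1732²) = √3249824 ≈ 1802.7, ∠ = arctan(1732/500) ≈ 73.90°
|L| = 1000 · 3e+06 / 5.4437e+09 ≈ 0.5511
Gain = 20 log₁₀(0.5511) ≈ -5.18 dB
∠L = 179.47° − 247.21° = -67.74°

-5.2 dB, -67.7°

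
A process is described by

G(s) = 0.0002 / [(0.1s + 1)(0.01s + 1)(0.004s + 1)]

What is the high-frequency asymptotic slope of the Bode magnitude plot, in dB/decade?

-60 dB/decade

Each pole contributes −20 dB/decade at high frequency; each zero contributes +20 dB/decade.
Net: 0 zero(s) − 3 pole(s) → -60 dB/decade.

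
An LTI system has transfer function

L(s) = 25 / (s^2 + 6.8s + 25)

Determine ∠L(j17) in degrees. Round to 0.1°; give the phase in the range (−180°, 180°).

At s = jω = j17:
quadratic: (j17)² + 6.8·j17 + 25 = -264 + j115.6 → |·| ≈ 288.2, ∠ ≈ 156.35°
∠L = 0.00° − 156.35° = -156.35°

-156.4°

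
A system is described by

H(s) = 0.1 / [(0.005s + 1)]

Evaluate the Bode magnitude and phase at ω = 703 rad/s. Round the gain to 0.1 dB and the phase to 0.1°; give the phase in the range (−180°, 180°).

-31.3 dB, -74.1°

At ω = 703 rad/s:
pole (1 + j703·0.005) = 1 + j3.515 → |·| ≈ 3.6545, ∠ ≈ 74.12°
|H| = 0.1 · 1 / (3.6545) ≈ 0.027364
Gain = 20 log₁₀(0.027364) ≈ -31.26 dB
∠H = (0°) − (74.12°) = -74.12°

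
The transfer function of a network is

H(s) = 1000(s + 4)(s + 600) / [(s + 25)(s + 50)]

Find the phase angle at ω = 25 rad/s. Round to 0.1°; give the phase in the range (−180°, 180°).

At s = jω = j25:
zero (s+4): 4 + j25 → |·| = √(4²+25²) = √641 ≈ 25.318, ∠ = arctan(25/4) ≈ 80.91°
zero (s+600): 600 + j25 → |·| = √(600²+25²) = √360625 ≈ 600.52, ∠ = arctan(25/600) ≈ 2.39°
pole (s+25): 25 + j25 → |·| = √(25²+25²) = √1250 ≈ 35.355, ∠ = arctan(25/25) ≈ 45.00°
pole (s+50): 50 + j25 → |·| = √(50²+25²) = √3125 ≈ 55.902, ∠ = arctan(25/50) ≈ 26.57°
∠H = 83.30° − 71.57° = 11.73°

11.7°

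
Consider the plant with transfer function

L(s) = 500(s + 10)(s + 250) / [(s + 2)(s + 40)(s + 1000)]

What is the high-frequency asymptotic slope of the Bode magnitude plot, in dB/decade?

-20 dB/decade

Each pole contributes −20 dB/decade at high frequency; each zero contributes +20 dB/decade.
Net: 2 zero(s) − 3 pole(s) → -20 dB/decade.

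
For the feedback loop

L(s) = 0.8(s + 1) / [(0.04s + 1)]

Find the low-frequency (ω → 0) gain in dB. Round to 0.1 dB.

-1.9 dB

L(0) = 0.8 · 1 / 1 = 0.8
20 log₁₀(0.8) ≈ -1.94 dB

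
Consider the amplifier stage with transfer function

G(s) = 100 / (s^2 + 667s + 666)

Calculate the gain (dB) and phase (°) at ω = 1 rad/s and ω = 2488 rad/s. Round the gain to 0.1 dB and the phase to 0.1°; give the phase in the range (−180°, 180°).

ω = 1: -19.5 dB, -45.1°; ω = 2488: -96.1 dB, -165.0°

Substitute s = j1:
Numerator: 100 = 100 + j0
Denominator: (j1)^2 + 667(j1) + 666 = 665 + j667
|N| = √(100² + 0²) ≈ 100, ∠N ≈ 0.00°
|D| = √(665² + 667²) ≈ 941.87, ∠D ≈ 45.09°
|G| = 100 / 941.87 ≈ 0.10617
Gain = 20 log₁₀(0.10617) ≈ -19.48 dB
∠G = 0.00° − 45.09° = -45.09°

Substitute s = j2488:
Numerator: 100 = 100 + j0
Denominator: (j2488)^2 + 667(j2488) + 666 = -6189478 + j1659496
|N| = √(100² + 0²) ≈ 100, ∠N ≈ 0.00°
|D| = √(6189478² + 1659496²) ≈ 6.4081e+06, ∠D ≈ 164.99°
|G| = 100 / 6.4081e+06 ≈ 1.5605e-05
Gain = 20 log₁₀(1.5605e-05) ≈ -96.13 dB
∠G = 0.00° − 164.99° = -164.99°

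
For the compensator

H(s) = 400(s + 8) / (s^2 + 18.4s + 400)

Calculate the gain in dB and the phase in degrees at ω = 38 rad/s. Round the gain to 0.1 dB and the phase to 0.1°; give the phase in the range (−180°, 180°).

At s = jω = j38:
zero (s+8): 8 + j38 → |·| = √(8²+38²) = √1508 ≈ 38.833, ∠ = arctan(38/8) ≈ 78.11°
quadratic: (j38)² + 18.4·j38 + 400 = -1044 + j699.2 → |·| ≈ 1256.5, ∠ ≈ 146.19°
|H| = 400 · 38.833 / 1256.5 ≈ 12.362
Gain = 20 log₁₀(12.362) ≈ 21.84 dB
∠H = 78.11° − 146.19° = -68.08°

21.8 dB, -68.1°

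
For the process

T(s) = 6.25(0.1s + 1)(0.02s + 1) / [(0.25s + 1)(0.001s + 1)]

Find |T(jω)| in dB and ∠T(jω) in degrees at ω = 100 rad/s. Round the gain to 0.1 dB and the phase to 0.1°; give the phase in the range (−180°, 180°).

14.9 dB, 54.3°

At ω = 100 rad/s:
zero (1 + j100·0.1) = 1 + j10 → |·| ≈ 10.05, ∠ ≈ 84.29°
zero (1 + j100·0.02) = 1 + j2 → |·| ≈ 2.2361, ∠ ≈ 63.43°
pole (1 + j100·0.25) = 1 + j25 → |·| ≈ 25.02, ∠ ≈ 87.71°
pole (1 + j100·0.001) = 1 + j0.1 → |·| ≈ 1.005, ∠ ≈ 5.71°
|T| = 6.25 · 10.05 · 2.2361 / (25.02 · 1.005) ≈ 5.5858
Gain = 20 log₁₀(5.5858) ≈ 14.94 dB
∠T = (84.29° + 63.43°) − (87.71° + 5.71°) = 54.30°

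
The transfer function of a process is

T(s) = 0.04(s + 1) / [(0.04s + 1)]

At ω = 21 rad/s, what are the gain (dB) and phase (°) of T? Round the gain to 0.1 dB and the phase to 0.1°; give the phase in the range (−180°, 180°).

-3.8 dB, 47.2°

At ω = 21 rad/s:
zero (1 + j21·1) = 1 + j21 → |·| ≈ 21.024, ∠ ≈ 87.27°
pole (1 + j21·0.04) = 1 + j0.84 → |·| ≈ 1.306, ∠ ≈ 40.03°
|T| = 0.04 · 21.024 / (1.306) ≈ 0.64392
Gain = 20 log₁₀(0.64392) ≈ -3.82 dB
∠T = (87.27°) − (40.03°) = 47.24°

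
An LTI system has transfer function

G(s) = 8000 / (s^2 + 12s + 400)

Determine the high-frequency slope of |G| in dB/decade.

-40 dB/decade

Each pole contributes −20 dB/decade at high frequency; each zero contributes +20 dB/decade.
Net: 0 zero(s) − 2 pole(s) → -40 dB/decade.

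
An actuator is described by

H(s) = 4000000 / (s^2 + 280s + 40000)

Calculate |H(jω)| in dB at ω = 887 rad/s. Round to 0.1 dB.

14.1 dB

At s = jω = j887:
quadratic: (j887)² + 280·j887 + 40000 = -746769 + j248360 → |·| ≈ 7.8699e+05, ∠ ≈ 161.60°
|H| = 4000000 / 7.8699e+05 ≈ 5.0827
Gain = 20 log₁₀(5.0827) ≈ 14.12 dB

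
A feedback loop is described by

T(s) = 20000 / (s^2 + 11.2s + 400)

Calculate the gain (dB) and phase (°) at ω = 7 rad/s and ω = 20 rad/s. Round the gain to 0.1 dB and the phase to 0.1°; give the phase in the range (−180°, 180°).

At s = jω = j7:
quadratic: (j7)² + 11.2·j7 + 400 = 351 + j78.4 → |·| ≈ 359.65, ∠ ≈ 12.59°
|T| = 20000 / 359.65 ≈ 55.61
Gain = 20 log₁₀(55.61) ≈ 34.90 dB
∠T = 0.00° − 12.59° = -12.59°

At s = jω = j20:
quadratic: (j20)² + 11.2·j20 + 400 = 0 + j224 → |·| ≈ 224, ∠ ≈ 90.00°
|T| = 20000 / 224 ≈ 89.286
Gain = 20 log₁₀(89.286) ≈ 39.02 dB
∠T = 0.00° − 90.00° = -90.00°

ω = 7: 34.9 dB, -12.6°; ω = 20: 39.0 dB, -90.0°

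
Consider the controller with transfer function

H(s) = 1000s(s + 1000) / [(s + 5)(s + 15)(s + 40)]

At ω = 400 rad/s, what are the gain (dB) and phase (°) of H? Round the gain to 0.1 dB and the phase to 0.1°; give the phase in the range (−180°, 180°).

16.5 dB, -149.6°

At s = jω = j400:
zero (s+1000): 1000 + j400 → |·| = √(1000²+400²) = √1160000 ≈ 1077, ∠ = arctan(400/1000) ≈ 21.80°
zero at origin: s = j400 → |·| = 400, ∠ = 90.00°
pole (s+5): 5 + j400 → |·| = √(5²+400²) = √160025 ≈ 400.03, ∠ = arctan(400/5) ≈ 89.28°
pole (s+15): 15 + j400 → |·| = √(15²+400²) = √160225 ≈ 400.28, ∠ = arctan(400/15) ≈ 87.85°
pole (s+40): 40 + j400 → |·| = √(40²+400²) = √161600 ≈ 402, ∠ = arctan(400/40) ≈ 84.29°
|H| = 1000 · 4.308e+05 / 6.437e+07 ≈ 6.6926
Gain = 20 log₁₀(6.6926) ≈ 16.51 dB
∠H = 111.80° − 261.42° = -149.62°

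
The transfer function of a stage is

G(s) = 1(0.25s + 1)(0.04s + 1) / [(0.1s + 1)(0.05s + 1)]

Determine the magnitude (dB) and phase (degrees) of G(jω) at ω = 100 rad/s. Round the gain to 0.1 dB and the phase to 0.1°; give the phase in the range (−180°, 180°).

At ω = 100 rad/s:
zero (1 + j100·0.25) = 1 + j25 → |·| ≈ 25.02, ∠ ≈ 87.71°
zero (1 + j100·0.04) = 1 + j4 → |·| ≈ 4.1231, ∠ ≈ 75.96°
pole (1 + j100·0.1) = 1 + j10 → |·| ≈ 10.05, ∠ ≈ 84.29°
pole (1 + j100·0.05) = 1 + j5 → |·| ≈ 5.099, ∠ ≈ 78.69°
|G| = 1 · 25.02 · 4.1231 / (10.05 · 5.099) ≈ 2.0131
Gain = 20 log₁₀(2.0131) ≈ 6.08 dB
∠G = (87.71° + 75.96°) − (84.29° + 78.69°) = 0.69°

6.1 dB, 0.7°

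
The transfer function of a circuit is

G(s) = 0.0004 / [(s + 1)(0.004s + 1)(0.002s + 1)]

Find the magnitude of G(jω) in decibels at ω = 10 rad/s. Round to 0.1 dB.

-88.0 dB

At ω = 10 rad/s:
pole (1 + j10·1) = 1 + j10 → |·| ≈ 10.05, ∠ ≈ 84.29°
pole (1 + j10·0.004) = 1 + j0.04 → |·| ≈ 1.0008, ∠ ≈ 2.29°
pole (1 + j10·0.002) = 1 + j0.02 → |·| ≈ 1.0002, ∠ ≈ 1.15°
|G| = 0.0004 · 1 / (10.05 · 1.0008 · 1.0002) ≈ 3.9761e-05
Gain = 20 log₁₀(3.9761e-05) ≈ -88.01 dB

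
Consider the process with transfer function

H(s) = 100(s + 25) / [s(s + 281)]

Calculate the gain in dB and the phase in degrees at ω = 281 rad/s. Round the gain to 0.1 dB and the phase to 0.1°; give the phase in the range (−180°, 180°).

-12.0 dB, -50.1°

At s = jω = j281:
zero (s+25): 25 + j281 → |·| = √(25²+281²) = √79586 ≈ 282.11, ∠ = arctan(281/25) ≈ 84.92°
pole (s+281): 281 + j281 → |·| = √(281²+281²) = √157922 ≈ 397.39, ∠ = arctan(281/281) ≈ 45.00°
pole at origin: |s| = 281, ∠ = 90.00° (in denominator)
|H| = 100 · 282.11 / 1.1167e+05 ≈ 0.25263
Gain = 20 log₁₀(0.25263) ≈ -11.95 dB
∠H = 84.92° − 135.00° = -50.08°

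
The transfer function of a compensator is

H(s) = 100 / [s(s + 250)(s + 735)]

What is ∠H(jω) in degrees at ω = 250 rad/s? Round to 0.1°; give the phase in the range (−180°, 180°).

-153.8°

At s = jω = j250:
pole (s+250): 250 + j250 → |·| = √(250²+250²) = √125000 ≈ 353.55, ∠ = arctan(250/250) ≈ 45.00°
pole (s+735): 735 + j250 → |·| = √(735²+250²) = √602725 ≈ 776.35, ∠ = arctan(250/735) ≈ 18.79°
pole at origin: |s| = 250, ∠ = 90.00° (in denominator)
∠H = 0.00° − 153.79° = -153.79°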